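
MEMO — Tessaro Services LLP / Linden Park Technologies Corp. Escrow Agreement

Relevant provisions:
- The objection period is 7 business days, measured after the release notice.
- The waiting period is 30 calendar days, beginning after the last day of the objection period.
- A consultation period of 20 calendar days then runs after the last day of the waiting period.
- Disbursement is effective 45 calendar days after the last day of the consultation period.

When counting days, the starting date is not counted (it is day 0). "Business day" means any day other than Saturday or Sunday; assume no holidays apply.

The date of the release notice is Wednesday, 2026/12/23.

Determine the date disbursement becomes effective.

The last day of the objection period: counting 7 business days from Wednesday, 2026/12/23 (Dec 24, Dec 25, Dec 28, Dec 29, Dec 30, Dec 31, Jan 1, skipping weekends) reaches Friday, 2027/01/01.
The last day of the waiting period: 30 calendar days after 2027/01/01 is 2027/01/31.
The last day of the consultation period: 2027/01/31 + 20 days = 2027/02/20.
Adding 45 calendar days to 2027/02/20 gives 2027/04/06, which is the date disbursement becomes effective.

2027/04/06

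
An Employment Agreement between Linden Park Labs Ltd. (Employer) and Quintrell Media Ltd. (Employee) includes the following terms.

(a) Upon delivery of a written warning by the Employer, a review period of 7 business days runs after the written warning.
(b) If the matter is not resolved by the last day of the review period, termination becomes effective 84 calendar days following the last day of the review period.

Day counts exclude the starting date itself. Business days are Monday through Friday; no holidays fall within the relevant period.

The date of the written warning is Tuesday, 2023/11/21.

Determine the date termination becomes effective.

The last day of the review period: 7 business days after Tuesday, 2023/11/21, skipping weekends — Nov 22, Nov 23, Nov 24, Nov 27, Nov 28, Nov 29, Nov 30 — lands on Thursday, 2023/11/30.
The date termination becomes effective: 84 calendar days after 2023/11/30 is 2024/02/22.

2024/02/22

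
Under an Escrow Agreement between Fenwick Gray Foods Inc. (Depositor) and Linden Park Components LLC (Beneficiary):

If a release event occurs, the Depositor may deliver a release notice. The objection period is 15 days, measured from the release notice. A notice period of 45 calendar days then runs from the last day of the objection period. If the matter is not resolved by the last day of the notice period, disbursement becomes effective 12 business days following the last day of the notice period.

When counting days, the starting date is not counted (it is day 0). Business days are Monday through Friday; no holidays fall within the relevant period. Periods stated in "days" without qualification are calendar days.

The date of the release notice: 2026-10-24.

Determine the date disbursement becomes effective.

2027-01-08

Adding 15 calendar days to 2026-10-24 gives 2026-11-08, which is the last day of the objection period.
The last day of the notice period: 2026-11-08 + 45 days = 2026-12-23.
From Wednesday, 2026-12-23, 12 business days (Dec 24, Dec 25, Dec 28, Dec 29, …, Jan 6, Jan 7, Jan 8, skipping weekends) brings us to Friday, 2027-01-08, which is the date disbursement becomes effective.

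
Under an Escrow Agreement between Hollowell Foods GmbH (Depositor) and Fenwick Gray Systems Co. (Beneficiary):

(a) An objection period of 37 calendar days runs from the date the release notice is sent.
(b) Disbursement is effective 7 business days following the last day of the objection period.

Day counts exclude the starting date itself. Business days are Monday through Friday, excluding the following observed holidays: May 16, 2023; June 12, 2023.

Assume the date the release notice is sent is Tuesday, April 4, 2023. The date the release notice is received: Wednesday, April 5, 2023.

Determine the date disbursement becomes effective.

May 23, 2023

Adding 37 calendar days to April 4, 2023 gives May 11, 2023, which is the last day of the objection period.
The date disbursement becomes effective: counting 7 business days from Thursday, May 11, 2023 (May 12, May 15, May 17, May 18, May 19, May 22, May 23, skipping weekends and the listed holiday on May 16) reaches Tuesday, May 23, 2023.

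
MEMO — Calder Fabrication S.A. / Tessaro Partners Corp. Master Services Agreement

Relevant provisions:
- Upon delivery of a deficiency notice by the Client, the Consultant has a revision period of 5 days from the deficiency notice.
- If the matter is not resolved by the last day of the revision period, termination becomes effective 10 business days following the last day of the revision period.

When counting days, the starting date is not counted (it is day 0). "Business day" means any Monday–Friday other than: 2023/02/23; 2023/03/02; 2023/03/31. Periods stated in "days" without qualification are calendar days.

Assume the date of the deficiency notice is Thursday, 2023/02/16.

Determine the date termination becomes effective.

2023/03/09

The last day of the revision period: 2023/02/16 + 5 days = 2023/02/21.
The date termination becomes effective: counting 10 business days from Tuesday, 2023/02/21 (Feb 22, Feb 24, Feb 27, Feb 28, Mar 1, Mar 3, Mar 6, Mar 7, Mar 8, Mar 9, skipping weekends and the listed holidays on Feb 23, Mar 2) reaches Thursday, 2023/03/09.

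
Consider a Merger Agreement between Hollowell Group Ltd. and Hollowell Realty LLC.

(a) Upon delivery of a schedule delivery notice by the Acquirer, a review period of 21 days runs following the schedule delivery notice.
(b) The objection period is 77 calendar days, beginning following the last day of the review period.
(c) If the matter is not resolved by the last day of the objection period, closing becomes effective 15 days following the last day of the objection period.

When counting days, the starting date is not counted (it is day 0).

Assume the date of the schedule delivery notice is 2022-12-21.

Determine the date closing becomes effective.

2023-04-13

The last day of the review period: 2022-12-21 + 21 days = 2023-01-11.
Adding 77 calendar days to 2023-01-11 gives 2023-03-29, which is the last day of the objection period.
The date closing becomes effective: 15 calendar days after 2023-03-29 is 2023-04-13.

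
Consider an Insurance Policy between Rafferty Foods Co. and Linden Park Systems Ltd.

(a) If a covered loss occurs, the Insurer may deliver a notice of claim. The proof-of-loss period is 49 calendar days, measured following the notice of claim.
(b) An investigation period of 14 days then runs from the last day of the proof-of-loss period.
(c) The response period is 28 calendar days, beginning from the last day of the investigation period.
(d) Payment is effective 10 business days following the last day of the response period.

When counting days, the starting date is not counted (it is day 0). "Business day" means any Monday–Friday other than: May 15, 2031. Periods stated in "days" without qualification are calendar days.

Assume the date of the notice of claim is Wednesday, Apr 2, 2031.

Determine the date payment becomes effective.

Adding 49 calendar days to Apr 2, 2031 gives May 21, 2031, which is the last day of the proof-of-loss period.
The last day of the investigation period: 14 calendar days after May 21, 2031 is Jun 4, 2031.
Adding 28 calendar days to Jun 4, 2031 gives Jul 2, 2031, which is the last day of the response period.
From Wednesday, Jul 2, 2031, 10 business days (Jul 3, Jul 4, Jul 7, Jul 8, Jul 9, Jul 10, Jul 11, Jul 14, Jul 15, Jul 16, skipping weekends) brings us to Wednesday, Jul 16, 2031, which is the date payment becomes effective.

Jul 16, 2031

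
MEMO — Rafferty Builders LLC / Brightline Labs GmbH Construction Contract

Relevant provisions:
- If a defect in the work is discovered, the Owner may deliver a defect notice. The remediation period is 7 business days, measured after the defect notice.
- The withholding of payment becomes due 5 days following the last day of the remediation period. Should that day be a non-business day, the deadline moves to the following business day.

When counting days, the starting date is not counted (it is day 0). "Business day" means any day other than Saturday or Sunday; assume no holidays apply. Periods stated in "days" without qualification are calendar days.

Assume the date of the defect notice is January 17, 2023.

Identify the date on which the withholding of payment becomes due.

January 31, 2023

The last day of the remediation period: 7 business days after Tuesday, January 17, 2023, skipping weekends — Jan 18, Jan 19, Jan 20, Jan 23, Jan 24, Jan 25, Jan 26 — lands on Thursday, January 26, 2023.
The date on which the withholding of payment becomes due: 5 calendar days after January 26, 2023 is January 31, 2023. January 31, 2023 is a Tuesday, so no roll-forward applies.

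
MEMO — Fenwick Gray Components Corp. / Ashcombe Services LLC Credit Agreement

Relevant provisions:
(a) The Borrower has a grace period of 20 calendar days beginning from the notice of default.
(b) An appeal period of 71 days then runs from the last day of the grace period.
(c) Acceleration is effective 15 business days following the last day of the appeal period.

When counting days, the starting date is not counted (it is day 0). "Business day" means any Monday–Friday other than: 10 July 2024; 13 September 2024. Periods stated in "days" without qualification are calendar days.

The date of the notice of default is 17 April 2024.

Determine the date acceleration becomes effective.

7 August 2024

The last day of the grace period: 20 calendar days after 17 April 2024 is 7 May 2024.
The last day of the appeal period: 7 May 2024 + 71 days = 17 July 2024.
The date acceleration becomes effective: 15 business days after Wednesday, 17 July 2024, skipping weekends — Jul 18, Jul 19, Jul 22, Jul 23, …, Aug 5, Aug 6, Aug 7 — lands on Wednesday, 7 August 2024.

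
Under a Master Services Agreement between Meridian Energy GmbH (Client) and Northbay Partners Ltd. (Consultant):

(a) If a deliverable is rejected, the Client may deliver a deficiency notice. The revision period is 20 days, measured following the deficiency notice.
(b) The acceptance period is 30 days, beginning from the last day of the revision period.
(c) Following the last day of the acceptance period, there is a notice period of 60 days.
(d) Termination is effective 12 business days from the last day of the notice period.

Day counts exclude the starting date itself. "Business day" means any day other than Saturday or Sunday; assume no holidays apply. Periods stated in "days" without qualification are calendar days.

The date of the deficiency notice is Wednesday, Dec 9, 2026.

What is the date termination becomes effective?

The last day of the revision period: Dec 9, 2026 + 20 days = Dec 29, 2026.
The last day of the acceptance period: 30 calendar days after Dec 29, 2026 is Jan 28, 2027.
The last day of the notice period: 60 calendar days after Jan 28, 2027 is Mar 29, 2027.
The date termination becomes effective: counting 12 business days from Monday, Mar 29, 2027 (Mar 30, Mar 31, Apr 1, Apr 2, …, Apr 12, Apr 13, Apr 14, skipping weekends) reaches Wednesday, Apr 14, 2027.

Apr 14, 2027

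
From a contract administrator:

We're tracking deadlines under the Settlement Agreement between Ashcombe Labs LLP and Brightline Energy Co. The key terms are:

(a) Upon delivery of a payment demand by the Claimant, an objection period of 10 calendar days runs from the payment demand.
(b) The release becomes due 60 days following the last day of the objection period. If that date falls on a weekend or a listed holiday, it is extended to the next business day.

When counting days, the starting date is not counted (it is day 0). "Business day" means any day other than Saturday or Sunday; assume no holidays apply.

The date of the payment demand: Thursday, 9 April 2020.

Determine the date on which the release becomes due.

Adding 10 calendar days to 9 April 2020 gives 19 April 2020, which is the last day of the objection period.
The date on which the release becomes due: 19 April 2020 + 60 days = 18 June 2020. 18 June 2020 is a Thursday, so no roll-forward applies.

18 June 2020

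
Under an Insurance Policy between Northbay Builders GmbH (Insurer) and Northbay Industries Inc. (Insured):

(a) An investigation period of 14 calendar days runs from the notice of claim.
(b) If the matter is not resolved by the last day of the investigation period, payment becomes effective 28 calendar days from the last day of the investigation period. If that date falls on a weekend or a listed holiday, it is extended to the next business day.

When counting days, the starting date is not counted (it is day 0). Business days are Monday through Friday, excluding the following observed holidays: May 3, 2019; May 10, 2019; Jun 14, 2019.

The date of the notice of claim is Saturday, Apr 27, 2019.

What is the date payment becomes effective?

Adding 14 calendar days to Apr 27, 2019 gives May 11, 2019, which is the last day of the investigation period.
Adding 28 calendar days to May 11, 2019 gives Jun 8, 2019, which is the date payment becomes effective. That falls on a Saturday, so it rolls to the next business day, Monday, Jun 10, 2019.

Jun 10, 2019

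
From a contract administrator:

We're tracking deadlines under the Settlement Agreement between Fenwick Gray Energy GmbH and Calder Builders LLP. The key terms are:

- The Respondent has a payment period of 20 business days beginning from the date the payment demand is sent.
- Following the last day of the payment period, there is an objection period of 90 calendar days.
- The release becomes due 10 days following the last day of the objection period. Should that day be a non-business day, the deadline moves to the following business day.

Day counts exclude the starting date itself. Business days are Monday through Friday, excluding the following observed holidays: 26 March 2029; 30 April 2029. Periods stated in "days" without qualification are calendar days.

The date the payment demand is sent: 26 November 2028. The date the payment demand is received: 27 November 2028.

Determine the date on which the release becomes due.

2 April 2029

The last day of the payment period: counting 20 business days from Sunday, 26 November 2028 (Nov 27, Nov 28, Nov 29, Nov 30, …, Dec 20, Dec 21, Dec 22, skipping weekends) reaches Friday, 22 December 2028.
The last day of the objection period: 90 calendar days after 22 December 2028 is 22 March 2029.
Adding 10 calendar days to 22 March 2029 gives 1 April 2029, which is the date on which the release becomes due. That falls on a Sunday, so it rolls to the next business day, Monday, 2 April 2029.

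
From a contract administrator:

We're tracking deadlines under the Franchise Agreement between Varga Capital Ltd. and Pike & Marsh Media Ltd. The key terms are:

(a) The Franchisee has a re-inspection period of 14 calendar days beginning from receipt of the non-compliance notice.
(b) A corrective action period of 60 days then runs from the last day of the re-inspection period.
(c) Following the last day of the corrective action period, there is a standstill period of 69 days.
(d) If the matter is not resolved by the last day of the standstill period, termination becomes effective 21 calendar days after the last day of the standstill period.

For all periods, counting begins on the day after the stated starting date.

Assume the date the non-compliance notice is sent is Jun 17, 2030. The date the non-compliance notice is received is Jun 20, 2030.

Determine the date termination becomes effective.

Dec 1, 2030

The last day of the re-inspection period: 14 calendar days after Jun 20, 2030 is Jul 4, 2030.
The last day of the corrective action period: Jul 4, 2030 + 60 days = Sep 2, 2030.
Adding 69 calendar days to Sep 2, 2030 gives Nov 10, 2030, which is the last day of the standstill period.
The date termination becomes effective: 21 calendar days after Nov 10, 2030 is Dec 1, 2030.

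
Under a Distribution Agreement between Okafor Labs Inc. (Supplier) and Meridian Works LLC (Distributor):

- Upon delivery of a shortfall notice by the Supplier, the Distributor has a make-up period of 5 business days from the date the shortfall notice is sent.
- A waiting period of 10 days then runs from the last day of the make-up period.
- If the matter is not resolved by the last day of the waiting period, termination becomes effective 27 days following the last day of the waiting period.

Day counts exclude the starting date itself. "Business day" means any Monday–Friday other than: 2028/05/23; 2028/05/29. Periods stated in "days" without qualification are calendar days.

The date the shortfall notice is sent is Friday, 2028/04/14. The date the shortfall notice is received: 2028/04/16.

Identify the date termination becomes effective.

From Friday, 2028/04/14, 5 business days (Apr 17, Apr 18, Apr 19, Apr 20, Apr 21, skipping weekends) brings us to Friday, 2028/04/21, which is the last day of the make-up period.
Adding 10 calendar days to 2028/04/21 gives 2028/05/01, which is the last day of the waiting period.
Adding 27 calendar days to 2028/05/01 gives 2028/05/28, which is the date termination becomes effective.

2028/05/28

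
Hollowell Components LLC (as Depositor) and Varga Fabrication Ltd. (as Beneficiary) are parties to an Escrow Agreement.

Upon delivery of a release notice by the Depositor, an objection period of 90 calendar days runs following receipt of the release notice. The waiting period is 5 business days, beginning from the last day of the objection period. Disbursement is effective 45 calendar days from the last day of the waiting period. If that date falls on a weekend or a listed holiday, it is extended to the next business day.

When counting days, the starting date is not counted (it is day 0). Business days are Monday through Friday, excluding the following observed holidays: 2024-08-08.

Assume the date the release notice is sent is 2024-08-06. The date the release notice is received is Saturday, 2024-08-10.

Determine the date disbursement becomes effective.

Adding 90 calendar days to 2024-08-10 gives 2024-11-08, which is the last day of the objection period.
The last day of the waiting period: 5 business days after Friday, 2024-11-08, skipping weekends — Nov 11, Nov 12, Nov 13, Nov 14, Nov 15 — lands on Friday, 2024-11-15.
The date disbursement becomes effective: 45 calendar days after 2024-11-15 is 2024-12-30. 2024-12-30 is a Monday and is not a listed holiday, so no roll-forward applies.

2024-12-30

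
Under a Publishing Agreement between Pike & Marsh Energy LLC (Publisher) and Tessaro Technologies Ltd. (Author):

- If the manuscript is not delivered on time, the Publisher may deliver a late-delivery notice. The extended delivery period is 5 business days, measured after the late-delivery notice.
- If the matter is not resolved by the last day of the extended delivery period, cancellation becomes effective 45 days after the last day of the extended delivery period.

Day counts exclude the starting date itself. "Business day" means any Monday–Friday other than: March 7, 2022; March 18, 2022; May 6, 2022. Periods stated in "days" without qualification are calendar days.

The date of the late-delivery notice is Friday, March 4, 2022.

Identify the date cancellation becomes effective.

April 28, 2022

The last day of the extended delivery period: counting 5 business days from Friday, March 4, 2022 (Mar 8, Mar 9, Mar 10, Mar 11, Mar 14, skipping weekends and the listed holiday on Mar 7) reaches Monday, March 14, 2022.
The date cancellation becomes effective: 45 calendar days after March 14, 2022 is April 28, 2022.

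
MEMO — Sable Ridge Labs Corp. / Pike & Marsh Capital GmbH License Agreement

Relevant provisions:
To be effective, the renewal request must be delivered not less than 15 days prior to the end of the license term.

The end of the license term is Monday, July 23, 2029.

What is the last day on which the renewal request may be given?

Counting back 15 calendar days from July 23, 2029 gives July 8, 2029.

July 8, 2029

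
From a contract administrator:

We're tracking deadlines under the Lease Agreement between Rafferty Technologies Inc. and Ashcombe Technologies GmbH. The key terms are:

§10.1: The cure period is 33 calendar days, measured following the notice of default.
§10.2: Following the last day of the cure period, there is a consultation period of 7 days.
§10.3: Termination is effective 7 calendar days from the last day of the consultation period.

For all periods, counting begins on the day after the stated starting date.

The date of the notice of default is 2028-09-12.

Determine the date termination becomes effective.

2028-10-29

The last day of the cure period: 2028-09-12 + 33 days = 2028-10-15.
Adding 7 calendar days to 2028-10-15 gives 2028-10-22, which is the last day of the consultation period.
The date termination becomes effective: 2028-10-22 + 7 days = 2028-10-29.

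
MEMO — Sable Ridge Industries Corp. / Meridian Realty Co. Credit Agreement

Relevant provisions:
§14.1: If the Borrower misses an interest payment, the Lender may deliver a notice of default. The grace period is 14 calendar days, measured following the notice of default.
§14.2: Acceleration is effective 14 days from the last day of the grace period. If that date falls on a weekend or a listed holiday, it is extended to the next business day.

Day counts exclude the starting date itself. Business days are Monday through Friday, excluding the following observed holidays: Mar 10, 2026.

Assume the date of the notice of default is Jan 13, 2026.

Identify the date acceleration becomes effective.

The last day of the grace period: Jan 13, 2026 + 14 days = Jan 27, 2026.
The date acceleration becomes effective: 14 calendar days after Jan 27, 2026 is Feb 10, 2026. Feb 10, 2026 is a Tuesday and is not a listed holiday, so no roll-forward applies.

Feb 10, 2026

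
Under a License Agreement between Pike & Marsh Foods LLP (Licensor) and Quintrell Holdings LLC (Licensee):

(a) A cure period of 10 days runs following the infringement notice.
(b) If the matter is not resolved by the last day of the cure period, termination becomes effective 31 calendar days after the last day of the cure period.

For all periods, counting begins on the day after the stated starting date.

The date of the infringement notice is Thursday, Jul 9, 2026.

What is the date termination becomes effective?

Aug 19, 2026

The last day of the cure period: 10 calendar days after Jul 9, 2026 is Jul 19, 2026.
The date termination becomes effective: Jul 19, 2026 + 31 days = Aug 19, 2026.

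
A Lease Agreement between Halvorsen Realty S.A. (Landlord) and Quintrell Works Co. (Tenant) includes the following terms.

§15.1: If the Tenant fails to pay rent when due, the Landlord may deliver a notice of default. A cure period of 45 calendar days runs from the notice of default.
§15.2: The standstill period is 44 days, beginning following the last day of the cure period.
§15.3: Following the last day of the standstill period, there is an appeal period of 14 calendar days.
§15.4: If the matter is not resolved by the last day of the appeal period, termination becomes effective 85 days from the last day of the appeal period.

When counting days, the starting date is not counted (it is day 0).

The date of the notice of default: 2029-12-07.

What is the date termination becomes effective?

2030-06-13

The last day of the cure period: 2029-12-07 + 45 days = 2030-01-21.
The last day of the standstill period: 2030-01-21 + 44 days = 2030-03-06.
Adding 14 calendar days to 2030-03-06 gives 2030-03-20, which is the last day of the appeal period.
The date termination becomes effective: 2030-03-20 + 85 days = 2030-06-13.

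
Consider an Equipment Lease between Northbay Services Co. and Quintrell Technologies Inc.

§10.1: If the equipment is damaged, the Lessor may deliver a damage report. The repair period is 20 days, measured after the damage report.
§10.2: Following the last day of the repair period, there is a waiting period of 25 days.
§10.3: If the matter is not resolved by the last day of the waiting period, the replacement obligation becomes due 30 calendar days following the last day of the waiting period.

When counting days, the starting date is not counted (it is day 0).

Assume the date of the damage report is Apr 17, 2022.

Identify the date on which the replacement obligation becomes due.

Jul 1, 2022

The last day of the repair period: Apr 17, 2022 + 20 days = May 7, 2022.
Adding 25 calendar days to May 7, 2022 gives Jun 1, 2022, which is the last day of the waiting period.
The date on which the replacement obligation becomes due: 30 calendar days after Jun 1, 2022 is Jul 1, 2022.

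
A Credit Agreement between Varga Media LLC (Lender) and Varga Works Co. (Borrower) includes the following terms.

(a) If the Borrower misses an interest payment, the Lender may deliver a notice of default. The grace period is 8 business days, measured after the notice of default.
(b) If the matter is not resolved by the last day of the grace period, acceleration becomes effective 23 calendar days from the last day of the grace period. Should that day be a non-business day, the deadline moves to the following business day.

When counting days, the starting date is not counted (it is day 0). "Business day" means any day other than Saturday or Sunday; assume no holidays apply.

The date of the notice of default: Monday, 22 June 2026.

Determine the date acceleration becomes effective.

The last day of the grace period: counting 8 business days from Monday, 22 June 2026 (Jun 23, Jun 24, Jun 25, Jun 26, Jun 29, Jun 30, Jul 1, Jul 2, skipping weekends) reaches Thursday, 2 July 2026.
The date acceleration becomes effective: 23 calendar days after 2 July 2026 is 25 July 2026. That falls on a Saturday, so it rolls to the next business day, Monday, 27 July 2026.

27 July 2026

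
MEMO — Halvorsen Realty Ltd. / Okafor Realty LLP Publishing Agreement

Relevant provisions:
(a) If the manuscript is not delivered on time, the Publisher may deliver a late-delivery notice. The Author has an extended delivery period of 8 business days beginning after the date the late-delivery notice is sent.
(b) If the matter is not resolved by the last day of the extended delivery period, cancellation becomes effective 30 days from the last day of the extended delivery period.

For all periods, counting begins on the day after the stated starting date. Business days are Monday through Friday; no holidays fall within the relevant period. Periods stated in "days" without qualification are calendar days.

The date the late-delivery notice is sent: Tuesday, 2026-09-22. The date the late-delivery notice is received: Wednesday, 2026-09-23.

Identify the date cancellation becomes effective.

2026-11-01

From Tuesday, 2026-09-22, 8 business days (Sep 23, Sep 24, Sep 25, Sep 28, Sep 29, Sep 30, Oct 1, Oct 2, skipping weekends) brings us to Friday, 2026-10-02, which is the last day of the extended delivery period.
The date cancellation becomes effective: 30 calendar days after 2026-10-02 is 2026-11-01.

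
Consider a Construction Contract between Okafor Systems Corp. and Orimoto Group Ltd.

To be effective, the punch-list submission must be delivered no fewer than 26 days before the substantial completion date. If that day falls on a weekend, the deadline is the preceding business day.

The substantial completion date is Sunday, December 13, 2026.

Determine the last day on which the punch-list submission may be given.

November 17, 2026

Counting back 26 calendar days from December 13, 2026 gives November 17, 2026. That is a Tuesday, so no adjustment is needed.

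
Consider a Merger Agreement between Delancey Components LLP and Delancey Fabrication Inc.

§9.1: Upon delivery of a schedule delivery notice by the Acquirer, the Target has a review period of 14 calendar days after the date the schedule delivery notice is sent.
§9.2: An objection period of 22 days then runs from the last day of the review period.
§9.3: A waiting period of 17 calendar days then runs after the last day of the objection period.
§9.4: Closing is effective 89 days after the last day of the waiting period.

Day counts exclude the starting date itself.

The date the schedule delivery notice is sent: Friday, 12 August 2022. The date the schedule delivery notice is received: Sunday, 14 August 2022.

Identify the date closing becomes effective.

The last day of the review period: 14 calendar days after 12 August 2022 is 26 August 2022.
The last day of the objection period: 22 calendar days after 26 August 2022 is 17 September 2022.
Adding 17 calendar days to 17 September 2022 gives 4 October 2022, which is the last day of the waiting period.
Adding 89 calendar days to 4 October 2022 gives 1 January 2023, which is the date closing becomes effective.

1 January 2023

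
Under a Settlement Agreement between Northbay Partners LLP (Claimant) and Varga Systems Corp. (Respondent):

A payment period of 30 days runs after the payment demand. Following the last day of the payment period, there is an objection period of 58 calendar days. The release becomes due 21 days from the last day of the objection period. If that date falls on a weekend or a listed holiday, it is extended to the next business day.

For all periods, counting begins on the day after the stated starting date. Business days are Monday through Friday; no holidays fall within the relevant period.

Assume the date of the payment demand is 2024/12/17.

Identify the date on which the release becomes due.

The last day of the payment period: 2024/12/17 + 30 days = 2025/01/16.
The last day of the objection period: 58 calendar days after 2025/01/16 is 2025/03/15.
The date on which the release becomes due: 2025/03/15 + 21 days = 2025/04/05. That falls on a Saturday, so it rolls to the next business day, Monday, 2025/04/07.

2025/04/07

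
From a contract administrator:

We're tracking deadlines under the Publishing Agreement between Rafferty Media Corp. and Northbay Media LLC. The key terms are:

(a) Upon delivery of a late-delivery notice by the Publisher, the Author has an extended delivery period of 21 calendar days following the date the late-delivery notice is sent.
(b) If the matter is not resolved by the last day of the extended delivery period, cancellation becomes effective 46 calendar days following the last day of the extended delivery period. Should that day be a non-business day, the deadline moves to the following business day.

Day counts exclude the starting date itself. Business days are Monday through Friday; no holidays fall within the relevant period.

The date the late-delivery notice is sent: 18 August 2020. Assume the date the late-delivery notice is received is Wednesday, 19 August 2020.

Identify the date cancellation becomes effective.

26 October 2020

The last day of the extended delivery period: 21 calendar days after 18 August 2020 is 8 September 2020.
The date cancellation becomes effective: 46 calendar days after 8 September 2020 is 24 October 2020. That falls on a Saturday, so it rolls to the next business day, Monday, 26 October 2020.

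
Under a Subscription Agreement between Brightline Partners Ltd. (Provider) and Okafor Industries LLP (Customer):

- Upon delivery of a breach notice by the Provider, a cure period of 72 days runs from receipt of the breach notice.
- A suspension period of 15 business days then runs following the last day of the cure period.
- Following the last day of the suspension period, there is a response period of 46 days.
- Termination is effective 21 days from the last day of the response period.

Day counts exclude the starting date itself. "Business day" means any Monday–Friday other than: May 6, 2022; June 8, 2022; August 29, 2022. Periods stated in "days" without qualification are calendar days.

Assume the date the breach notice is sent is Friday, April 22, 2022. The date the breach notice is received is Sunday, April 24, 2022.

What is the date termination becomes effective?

October 1, 2022

Adding 72 calendar days to April 24, 2022 gives July 5, 2022, which is the last day of the cure period.
From Tuesday, July 5, 2022, 15 business days (Jul 6, Jul 7, Jul 8, Jul 11, …, Jul 22, Jul 25, Jul 26, skipping weekends) brings us to Tuesday, July 26, 2022, which is the last day of the suspension period.
The last day of the response period: 46 calendar days after July 26, 2022 is September 10, 2022.
Adding 21 calendar days to September 10, 2022 gives October 1, 2022, which is the date termination becomes effective.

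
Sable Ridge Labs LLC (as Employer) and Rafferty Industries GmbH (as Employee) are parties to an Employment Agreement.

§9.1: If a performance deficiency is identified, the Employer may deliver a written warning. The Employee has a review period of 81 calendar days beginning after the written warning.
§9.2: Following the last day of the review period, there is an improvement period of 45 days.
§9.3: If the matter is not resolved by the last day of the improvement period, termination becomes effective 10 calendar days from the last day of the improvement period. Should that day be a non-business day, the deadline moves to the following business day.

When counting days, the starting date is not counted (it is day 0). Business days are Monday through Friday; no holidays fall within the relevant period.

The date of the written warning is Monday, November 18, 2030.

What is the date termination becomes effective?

April 3, 2031

Adding 81 calendar days to November 18, 2030 gives February 7, 2031, which is the last day of the review period.
The last day of the improvement period: 45 calendar days after February 7, 2031 is March 24, 2031.
The date termination becomes effective: March 24, 2031 + 10 days = April 3, 2031. April 3, 2031 is a Thursday, so no roll-forward applies.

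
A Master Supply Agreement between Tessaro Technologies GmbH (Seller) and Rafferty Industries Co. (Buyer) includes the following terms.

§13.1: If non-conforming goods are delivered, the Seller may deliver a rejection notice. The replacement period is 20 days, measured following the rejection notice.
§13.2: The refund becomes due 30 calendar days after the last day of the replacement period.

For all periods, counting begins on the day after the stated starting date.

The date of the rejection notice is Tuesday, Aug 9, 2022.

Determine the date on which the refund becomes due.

The last day of the replacement period: 20 calendar days after Aug 9, 2022 is Aug 29, 2022.
Adding 30 calendar days to Aug 29, 2022 gives Sep 28, 2022, which is the date on which the refund becomes due.

Sep 28, 2022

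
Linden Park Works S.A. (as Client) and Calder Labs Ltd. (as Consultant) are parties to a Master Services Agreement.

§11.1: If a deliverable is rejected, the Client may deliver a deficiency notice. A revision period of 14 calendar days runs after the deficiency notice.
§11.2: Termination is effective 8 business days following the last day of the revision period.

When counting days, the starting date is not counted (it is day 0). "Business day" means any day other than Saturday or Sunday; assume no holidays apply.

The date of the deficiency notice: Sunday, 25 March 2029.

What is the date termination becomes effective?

The last day of the revision period: 25 March 2029 + 14 days = 8 April 2029.
The date termination becomes effective: 8 business days after Sunday, 8 April 2029, skipping weekends — Apr 9, Apr 10, Apr 11, Apr 12, Apr 13, Apr 16, Apr 17, Apr 18 — lands on Wednesday, 18 April 2029.

18 April 2029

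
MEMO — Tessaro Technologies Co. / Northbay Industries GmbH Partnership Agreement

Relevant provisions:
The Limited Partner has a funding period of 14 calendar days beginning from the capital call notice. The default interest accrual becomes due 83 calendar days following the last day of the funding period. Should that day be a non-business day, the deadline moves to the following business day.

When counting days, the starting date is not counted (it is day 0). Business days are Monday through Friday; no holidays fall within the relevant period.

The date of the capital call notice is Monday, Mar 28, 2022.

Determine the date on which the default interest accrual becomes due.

Adding 14 calendar days to Mar 28, 2022 gives Apr 11, 2022, which is the last day of the funding period.
The date on which the default interest accrual becomes due: 83 calendar days after Apr 11, 2022 is Jul 3, 2022. That falls on a Sunday, so it rolls to the next business day, Monday, Jul 4, 2022.

Jul 4, 2022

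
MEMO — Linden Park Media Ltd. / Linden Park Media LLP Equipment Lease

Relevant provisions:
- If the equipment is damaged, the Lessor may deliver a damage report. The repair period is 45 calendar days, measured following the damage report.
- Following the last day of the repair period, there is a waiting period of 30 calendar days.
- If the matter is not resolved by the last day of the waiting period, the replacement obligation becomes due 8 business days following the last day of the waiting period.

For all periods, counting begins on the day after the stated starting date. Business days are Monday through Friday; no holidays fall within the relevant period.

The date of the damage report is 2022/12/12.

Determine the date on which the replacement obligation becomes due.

2023/03/08

The last day of the repair period: 2022/12/12 + 45 days = 2023/01/26.
Adding 30 calendar days to 2023/01/26 gives 2023/02/25, which is the last day of the waiting period.
From Saturday, 2023/02/25, 8 business days (Feb 27, Feb 28, Mar 1, Mar 2, Mar 3, Mar 6, Mar 7, Mar 8, skipping weekends) brings us to Wednesday, 2023/03/08, which is the date on which the replacement obligation becomes due.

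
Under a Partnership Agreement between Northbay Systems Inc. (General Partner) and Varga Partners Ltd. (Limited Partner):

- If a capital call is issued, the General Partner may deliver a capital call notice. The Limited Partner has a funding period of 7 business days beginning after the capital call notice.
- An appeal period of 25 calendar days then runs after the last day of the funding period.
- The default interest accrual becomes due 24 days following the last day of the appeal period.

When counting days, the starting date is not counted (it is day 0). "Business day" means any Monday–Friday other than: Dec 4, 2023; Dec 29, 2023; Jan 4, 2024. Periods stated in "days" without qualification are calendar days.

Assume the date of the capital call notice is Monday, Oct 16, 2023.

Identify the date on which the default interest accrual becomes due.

Dec 13, 2023

From Monday, Oct 16, 2023, 7 business days (Oct 17, Oct 18, Oct 19, Oct 20, Oct 23, Oct 24, Oct 25, skipping weekends) brings us to Wednesday, Oct 25, 2023, which is the last day of the funding period.
Adding 25 calendar days to Oct 25, 2023 gives Nov 19, 2023, which is the last day of the appeal period.
Adding 24 calendar days to Nov 19, 2023 gives Dec 13, 2023, which is the date on which the default interest accrual becomes due.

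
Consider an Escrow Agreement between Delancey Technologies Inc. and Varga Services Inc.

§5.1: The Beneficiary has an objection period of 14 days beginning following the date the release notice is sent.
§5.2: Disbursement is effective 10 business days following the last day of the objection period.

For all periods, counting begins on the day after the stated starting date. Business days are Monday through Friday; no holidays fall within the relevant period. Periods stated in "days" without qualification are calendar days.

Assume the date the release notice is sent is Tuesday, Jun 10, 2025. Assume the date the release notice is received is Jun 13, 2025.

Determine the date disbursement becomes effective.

Jul 8, 2025

The last day of the objection period: 14 calendar days after Jun 10, 2025 is Jun 24, 2025.
The date disbursement becomes effective: counting 10 business days from Tuesday, Jun 24, 2025 (Jun 25, Jun 26, Jun 27, Jun 30, Jul 1, Jul 2, Jul 3, Jul 4, Jul 7, Jul 8, skipping weekends) reaches Tuesday, Jul 8, 2025.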